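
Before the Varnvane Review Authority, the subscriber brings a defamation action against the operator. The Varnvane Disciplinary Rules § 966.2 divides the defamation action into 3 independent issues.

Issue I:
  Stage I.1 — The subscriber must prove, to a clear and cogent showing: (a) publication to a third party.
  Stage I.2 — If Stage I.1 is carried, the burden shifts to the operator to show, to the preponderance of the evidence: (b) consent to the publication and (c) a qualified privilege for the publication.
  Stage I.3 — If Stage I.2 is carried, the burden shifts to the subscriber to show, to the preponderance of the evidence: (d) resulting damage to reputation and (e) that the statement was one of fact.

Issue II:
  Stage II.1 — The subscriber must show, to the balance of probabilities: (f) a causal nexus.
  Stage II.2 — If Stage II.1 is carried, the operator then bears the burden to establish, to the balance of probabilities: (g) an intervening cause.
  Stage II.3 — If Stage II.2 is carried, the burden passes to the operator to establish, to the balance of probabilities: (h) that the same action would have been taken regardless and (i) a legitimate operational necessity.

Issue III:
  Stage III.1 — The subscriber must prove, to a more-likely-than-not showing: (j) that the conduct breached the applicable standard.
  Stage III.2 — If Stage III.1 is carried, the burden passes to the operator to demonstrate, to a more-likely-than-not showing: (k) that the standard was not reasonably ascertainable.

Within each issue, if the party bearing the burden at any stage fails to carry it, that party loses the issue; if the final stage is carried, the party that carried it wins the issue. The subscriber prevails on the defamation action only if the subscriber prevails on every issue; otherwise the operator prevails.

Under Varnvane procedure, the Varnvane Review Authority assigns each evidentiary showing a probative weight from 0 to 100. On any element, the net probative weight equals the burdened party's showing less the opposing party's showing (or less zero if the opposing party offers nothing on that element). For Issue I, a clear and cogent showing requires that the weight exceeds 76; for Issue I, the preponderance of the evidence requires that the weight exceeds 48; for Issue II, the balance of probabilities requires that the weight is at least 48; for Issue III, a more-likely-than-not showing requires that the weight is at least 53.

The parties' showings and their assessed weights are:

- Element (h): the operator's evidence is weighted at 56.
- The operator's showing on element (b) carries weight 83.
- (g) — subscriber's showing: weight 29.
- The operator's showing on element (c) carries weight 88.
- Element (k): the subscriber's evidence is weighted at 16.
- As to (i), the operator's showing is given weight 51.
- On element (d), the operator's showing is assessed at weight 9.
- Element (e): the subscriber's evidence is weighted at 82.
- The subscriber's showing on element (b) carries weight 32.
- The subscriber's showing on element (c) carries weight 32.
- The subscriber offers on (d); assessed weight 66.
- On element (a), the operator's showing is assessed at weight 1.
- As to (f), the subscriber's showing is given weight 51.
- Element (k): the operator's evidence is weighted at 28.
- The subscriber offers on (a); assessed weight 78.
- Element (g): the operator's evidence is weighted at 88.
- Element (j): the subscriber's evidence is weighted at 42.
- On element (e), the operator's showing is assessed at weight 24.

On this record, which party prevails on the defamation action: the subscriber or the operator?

— Issue I —
At Stage I.1 the subscriber must meet a clear and cogent showing (weight exceeds 76): on (a) the weight is 78 less the opposing 1 gives net 77, which does exceed 76, so (a) meets the standard.
  All elements met. The burden passes to the operator.
At Stage I.2 the operator must meet the preponderance of the evidence (weight exceeds 48): on (b) the weight is 83 less the opposing 32 gives net 51, > 48, so (b) meets the standard; on (c) the weight is 88 less the opposing 32 gives net 56, which does exceed 48, so (c) meets the standard.
  The operator carries Stage I.2; the subscriber now bears the burden.
At Stage I.3 the subscriber must meet the preponderance of the evidence (weight exceeds 48): on (d) the weight is 66 less the opposing 9 gives net 57, > 48, so (d) meets the standard; on (e) the weight is 82 less the opposing 24 gives net 58, which does exceed 48, so (e) meets the standard.
  All elements met at the final stage.
With every stage satisfied, the subscriber prevails on this issue.
— Issue II —
Stage II.1 — burden on subscriber; standard: the balance of probabilities (weight is at least 48).
    (f): 51 ≥ 48 [met]
  All elements met. The burden passes to the operator.
Stage II.2 — burden on operator; standard: the balance of probabilities (weight is at least 48).
    (g): 88 − 29 = 59 ≥ 48 [met]
  Stage II.2 carried; the burden remains with the operator.
Stage II.3 — burden on operator; standard: the balance of probabilities (weight is at least 48).
    (h): 56 ≥ 48 [met]
    (i): 51 ≥ 48 [met]
  The operator carries the last stage.
All stages carried — the operator prevails on this issue.
— Issue III —
At Stage III.1 the subscriber must meet a more-likely-than-not showing (weight is at least 53): on (j) the weight is 42, which does not reach 53, so (j) does not meet the standard.
  Not every element is met, so the subscriber fails to carry Stage III.1.
So the operator prevails on this issue.
Per-issue: Issue I → subscriber; Issue II → operator; Issue III → operator. The subscriber must prevail on every issue; overall, the operator prevails.

operator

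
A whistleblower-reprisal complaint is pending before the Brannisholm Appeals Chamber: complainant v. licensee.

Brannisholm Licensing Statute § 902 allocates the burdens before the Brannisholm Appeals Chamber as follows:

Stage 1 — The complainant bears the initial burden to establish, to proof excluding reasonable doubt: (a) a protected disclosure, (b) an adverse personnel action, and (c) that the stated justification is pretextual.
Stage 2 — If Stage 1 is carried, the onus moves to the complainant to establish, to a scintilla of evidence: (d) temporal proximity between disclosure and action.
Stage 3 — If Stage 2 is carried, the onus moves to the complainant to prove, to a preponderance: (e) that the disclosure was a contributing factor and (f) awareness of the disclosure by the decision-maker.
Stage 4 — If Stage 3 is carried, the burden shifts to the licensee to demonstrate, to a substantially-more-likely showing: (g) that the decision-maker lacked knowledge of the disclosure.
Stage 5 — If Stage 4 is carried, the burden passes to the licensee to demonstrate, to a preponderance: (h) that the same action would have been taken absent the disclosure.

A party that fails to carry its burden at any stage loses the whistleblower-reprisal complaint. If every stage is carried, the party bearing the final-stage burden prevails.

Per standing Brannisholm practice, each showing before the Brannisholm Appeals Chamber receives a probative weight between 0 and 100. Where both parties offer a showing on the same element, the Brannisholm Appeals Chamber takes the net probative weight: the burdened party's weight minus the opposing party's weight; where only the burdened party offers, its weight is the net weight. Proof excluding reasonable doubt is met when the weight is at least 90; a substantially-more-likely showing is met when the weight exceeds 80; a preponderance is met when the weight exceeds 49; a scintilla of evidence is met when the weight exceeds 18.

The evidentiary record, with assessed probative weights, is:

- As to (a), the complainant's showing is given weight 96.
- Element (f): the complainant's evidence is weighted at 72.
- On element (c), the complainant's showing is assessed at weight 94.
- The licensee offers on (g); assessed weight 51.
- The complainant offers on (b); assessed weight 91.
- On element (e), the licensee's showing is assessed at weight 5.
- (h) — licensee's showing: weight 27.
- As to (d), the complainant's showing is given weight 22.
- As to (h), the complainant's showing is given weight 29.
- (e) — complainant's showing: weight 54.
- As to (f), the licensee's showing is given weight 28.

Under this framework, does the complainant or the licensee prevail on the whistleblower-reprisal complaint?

Stage 1 (complainant, proof excluding reasonable doubt, weight is at least 90): (a) 96 ≥ 90 — meets; (b) 91 ≥ 90 — meets; (c) 94 ≥ 90 — meets.
  All elements met. The complainant retains the burden for Stage 2.
Stage 2 (complainant, a scintilla of evidence, weight exceeds 18): (d) 22 > 18 — meets.
  Stage 2 carried; the burden remains with the complainant.
Stage 3 (complainant, a preponderance, weight exceeds 49): (e) net 54−5=49 ≤ 49 — fails; (f) net 72−28=44 ≤ 49 — fails.
  Not every element is met, so the complainant fails to carry Stage 3.
The licensee prevails.

licensee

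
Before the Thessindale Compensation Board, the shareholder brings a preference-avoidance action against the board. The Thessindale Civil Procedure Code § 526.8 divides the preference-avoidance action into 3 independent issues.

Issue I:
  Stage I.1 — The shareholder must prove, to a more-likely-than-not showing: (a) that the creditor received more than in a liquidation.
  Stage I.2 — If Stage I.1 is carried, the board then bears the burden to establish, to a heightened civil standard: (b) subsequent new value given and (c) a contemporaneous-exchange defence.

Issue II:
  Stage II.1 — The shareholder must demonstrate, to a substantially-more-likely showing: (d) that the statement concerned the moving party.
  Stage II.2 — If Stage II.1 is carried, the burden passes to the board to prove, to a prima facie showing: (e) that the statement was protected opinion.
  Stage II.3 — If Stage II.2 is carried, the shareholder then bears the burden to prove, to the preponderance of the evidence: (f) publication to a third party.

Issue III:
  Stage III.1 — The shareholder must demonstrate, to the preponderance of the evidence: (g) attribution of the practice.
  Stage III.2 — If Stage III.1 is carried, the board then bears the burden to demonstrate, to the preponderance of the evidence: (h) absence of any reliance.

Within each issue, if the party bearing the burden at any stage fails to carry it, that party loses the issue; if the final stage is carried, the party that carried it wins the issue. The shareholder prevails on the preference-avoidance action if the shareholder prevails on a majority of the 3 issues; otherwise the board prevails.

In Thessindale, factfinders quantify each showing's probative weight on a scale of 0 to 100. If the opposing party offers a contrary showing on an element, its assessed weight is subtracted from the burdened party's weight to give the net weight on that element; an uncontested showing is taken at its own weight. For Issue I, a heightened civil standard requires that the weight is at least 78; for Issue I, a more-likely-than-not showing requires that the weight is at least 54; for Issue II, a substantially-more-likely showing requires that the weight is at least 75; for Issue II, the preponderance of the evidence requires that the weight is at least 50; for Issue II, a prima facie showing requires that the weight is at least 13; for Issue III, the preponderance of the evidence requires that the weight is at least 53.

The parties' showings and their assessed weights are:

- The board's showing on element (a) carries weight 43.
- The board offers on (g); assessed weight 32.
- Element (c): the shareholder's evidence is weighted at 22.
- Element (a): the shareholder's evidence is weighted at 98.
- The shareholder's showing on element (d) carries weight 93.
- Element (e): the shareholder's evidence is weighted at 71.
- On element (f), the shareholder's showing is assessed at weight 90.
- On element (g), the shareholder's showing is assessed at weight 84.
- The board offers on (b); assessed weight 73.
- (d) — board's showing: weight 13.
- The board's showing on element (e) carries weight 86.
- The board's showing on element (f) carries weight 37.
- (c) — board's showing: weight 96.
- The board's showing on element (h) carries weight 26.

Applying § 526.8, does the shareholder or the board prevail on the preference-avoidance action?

shareholder

— Issue I —
Stage I.1 — burden on shareholder; standard: a more-likely-than-not showing (weight is at least 54).
    (a): 98 − 43 = 55 ≥ 54 [met]
  Stage I.1 carried; the burden shifts to the board.
Stage I.2 — burden on board; standard: a heightened civil standard (weight is at least 78).
    (b): 73 < 78 [not met]
    (c): 96 − 22 = 74 < 78 [not met]
  Not every element is met, so the board fails to carry Stage I.2.
The analysis ends at Stage I.2; the shareholder prevails on this issue.
— Issue II —
At Stage II.1 the shareholder must meet a substantially-more-likely showing (weight is at least 75): on (d) the weight is 93 less the opposing 13 gives net 80, which does reach 75, so (d) meets the standard.
  All elements met. The burden passes to the board.
At Stage II.2 the board must meet a prima facie showing (weight is at least 13): on (e) the weight is 86 less the opposing 71 gives net 15, which does reach 13, so (e) meets the standard.
  All elements met. The burden passes to the shareholder.
At Stage II.3 the shareholder must meet the preponderance of the evidence (weight is at least 50): on (f) the weight is 90 less the opposing 37 gives net 53, ≥ 50, so (f) meets the standard.
  The shareholder carries the last stage.
With every stage satisfied, the shareholder prevails on this issue.
— Issue III —
Stage III.1 (shareholder, the preponderance of the evidence, weight is at least 53): (g) net 84−32=52 < 53 — fails.
  Stage III.1 not carried; the shareholder fails its burden.
So the board prevails on this issue.
Per-issue: Issue I → shareholder; Issue II → shareholder; Issue III → board. The shareholder must prevail on a majority of issues; overall, the shareholder prevails.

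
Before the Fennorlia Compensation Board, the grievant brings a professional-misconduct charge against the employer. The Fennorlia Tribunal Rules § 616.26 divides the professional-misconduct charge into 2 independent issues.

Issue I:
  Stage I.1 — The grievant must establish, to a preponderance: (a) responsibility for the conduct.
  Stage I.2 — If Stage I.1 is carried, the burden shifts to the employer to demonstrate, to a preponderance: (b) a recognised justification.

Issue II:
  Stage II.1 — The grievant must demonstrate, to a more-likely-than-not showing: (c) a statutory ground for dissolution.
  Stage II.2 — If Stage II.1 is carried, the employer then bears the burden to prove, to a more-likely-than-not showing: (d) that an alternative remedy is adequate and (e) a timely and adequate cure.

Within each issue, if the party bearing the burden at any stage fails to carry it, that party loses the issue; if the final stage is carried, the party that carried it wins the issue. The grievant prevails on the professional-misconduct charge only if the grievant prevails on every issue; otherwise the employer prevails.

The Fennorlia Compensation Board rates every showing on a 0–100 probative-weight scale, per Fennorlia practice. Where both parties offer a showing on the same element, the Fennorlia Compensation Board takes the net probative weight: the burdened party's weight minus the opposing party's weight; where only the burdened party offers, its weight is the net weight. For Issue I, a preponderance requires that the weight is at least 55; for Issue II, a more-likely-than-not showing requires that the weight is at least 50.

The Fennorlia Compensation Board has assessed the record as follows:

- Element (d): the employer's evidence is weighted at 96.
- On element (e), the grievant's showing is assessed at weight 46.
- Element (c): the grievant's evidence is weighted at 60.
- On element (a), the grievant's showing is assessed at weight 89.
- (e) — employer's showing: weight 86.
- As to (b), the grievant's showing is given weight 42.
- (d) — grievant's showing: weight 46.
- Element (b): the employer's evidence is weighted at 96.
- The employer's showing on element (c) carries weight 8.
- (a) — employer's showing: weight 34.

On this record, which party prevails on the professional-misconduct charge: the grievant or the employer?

grievant

— Issue I —
At Stage I.1 the grievant must meet a preponderance (weight is at least 55): on (a) the weight is 89 less the opposing 34 gives net 55, ≥ 55, so (a) meets the standard.
  Stage I.1 is satisfied; the onus moves to the employer.
At Stage I.2 the employer must meet a preponderance (weight is at least 55): on (b) the weight is 96 less the opposing 42 gives net 54, < 55, so (b) does not meet the standard.
  Stage I.2 not carried; the employer fails its burden.
The grievant prevails on this issue.
— Issue II —
At Stage II.1 the grievant must meet a more-likely-than-not showing (weight is at least 50): on (c) the weight is 60 less the opposing 8 gives net 52, ≥ 50, so (c) meets the standard.
  All elements met. The burden passes to the employer.
At Stage II.2 the employer must meet a more-likely-than-not showing (weight is at least 50): on (d) the weight is 96 less the opposing 46 gives net 50, which does reach 50, so (d) meets the standard; on (e) the weight is 86 less the opposing 46 gives net 40, < 50, so (e) does not meet the standard.
  Not every element is met, so the employer fails to carry Stage II.2.
The analysis ends at Stage II.2; the grievant prevails on this issue.
Per-issue: Issue I → grievant; Issue II → grievant. The grievant must prevail on every issue; overall, the grievant prevails.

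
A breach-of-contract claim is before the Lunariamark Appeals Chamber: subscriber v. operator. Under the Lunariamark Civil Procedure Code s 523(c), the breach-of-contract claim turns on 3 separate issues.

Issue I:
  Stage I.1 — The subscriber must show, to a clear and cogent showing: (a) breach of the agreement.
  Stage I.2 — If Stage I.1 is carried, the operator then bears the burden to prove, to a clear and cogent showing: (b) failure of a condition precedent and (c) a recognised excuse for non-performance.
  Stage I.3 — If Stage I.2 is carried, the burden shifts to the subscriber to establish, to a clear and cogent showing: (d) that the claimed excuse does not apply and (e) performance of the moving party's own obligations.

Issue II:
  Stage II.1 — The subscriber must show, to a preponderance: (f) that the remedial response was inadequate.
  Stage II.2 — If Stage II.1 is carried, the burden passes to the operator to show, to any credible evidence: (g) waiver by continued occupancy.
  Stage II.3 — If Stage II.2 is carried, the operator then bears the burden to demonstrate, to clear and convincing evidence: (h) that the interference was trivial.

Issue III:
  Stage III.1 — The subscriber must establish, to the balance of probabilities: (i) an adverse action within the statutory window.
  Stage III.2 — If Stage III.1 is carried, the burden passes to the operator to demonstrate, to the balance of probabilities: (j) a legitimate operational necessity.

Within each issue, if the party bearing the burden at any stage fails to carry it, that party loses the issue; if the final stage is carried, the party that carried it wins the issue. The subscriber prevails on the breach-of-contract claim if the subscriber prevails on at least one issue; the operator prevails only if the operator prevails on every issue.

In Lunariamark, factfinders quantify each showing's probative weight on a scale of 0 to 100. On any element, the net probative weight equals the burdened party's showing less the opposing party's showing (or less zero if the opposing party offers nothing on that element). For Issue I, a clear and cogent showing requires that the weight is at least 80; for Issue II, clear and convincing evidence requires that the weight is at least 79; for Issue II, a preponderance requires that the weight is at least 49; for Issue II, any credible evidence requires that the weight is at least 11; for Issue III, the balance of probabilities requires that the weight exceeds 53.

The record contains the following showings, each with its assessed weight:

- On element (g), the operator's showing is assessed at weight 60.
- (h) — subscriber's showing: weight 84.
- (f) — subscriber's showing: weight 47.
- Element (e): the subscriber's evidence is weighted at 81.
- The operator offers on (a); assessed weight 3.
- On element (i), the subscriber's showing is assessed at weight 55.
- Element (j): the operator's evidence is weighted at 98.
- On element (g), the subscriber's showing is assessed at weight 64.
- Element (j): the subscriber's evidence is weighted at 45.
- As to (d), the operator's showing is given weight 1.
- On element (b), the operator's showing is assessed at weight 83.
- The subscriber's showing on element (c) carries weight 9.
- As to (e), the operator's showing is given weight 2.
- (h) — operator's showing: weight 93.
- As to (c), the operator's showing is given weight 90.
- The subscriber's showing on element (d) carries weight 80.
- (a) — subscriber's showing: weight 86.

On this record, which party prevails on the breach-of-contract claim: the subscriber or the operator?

subscriber

— Issue I —
At Stage I.1 the subscriber must meet a clear and cogent showing (weight is at least 80): on (a) the weight is 86 less the opposing 3 gives net 83, ≥ 80, so (a) meets the standard.
  Stage I.1 is satisfied; the onus moves to the operator.
At Stage I.2 the operator must meet a clear and cogent showing (weight is at least 80): on (b) the weight is 83, ≥ 80, so (b) meets the standard; on (c) the weight is 90 less the opposing 9 gives net 81, which does reach 80, so (c) meets the standard.
  All elements met. The burden passes to the subscriber.
At Stage I.3 the subscriber must meet a clear and cogent showing (weight is at least 80): on (d) the weight is 80 less the opposing 1 gives net 79, which does not reach 80, so (d) does not meet the standard; on (e) the weight is 81 less the opposing 2 gives net 79, which does not reach 80, so (e) does not meet the standard.
  The subscriber does not carry Stage I.3.
The analysis ends at Stage I.3; the operator prevails on this issue.
— Issue II —
At Stage II.1 the subscriber must meet a preponderance (weight is at least 49): on (f) the weight is 47, which does not reach 49, so (f) does not meet the standard.
  The subscriber does not carry Stage II.1.
The analysis ends at Stage II.1; the operator prevails on this issue.
— Issue III —
Stage III.1 — burden on subscriber; standard: the balance of probabilities (weight exceeds 53).
    (i): 55 > 53 [met]
  Stage III.1 carried; the burden shifts to the operator.
Stage III.2 — burden on operator; standard: the balance of probabilities (weight exceeds 53).
    (j): 98 − 45 = 53 ≤ 53 [not met]
  Not every element is met, so the operator fails to carry Stage III.2.
The subscriber prevails on this issue.
Per-issue: Issue I → operator; Issue II → operator; Issue III → subscriber. The subscriber must prevail on at least one issue; overall, the subscriber prevails.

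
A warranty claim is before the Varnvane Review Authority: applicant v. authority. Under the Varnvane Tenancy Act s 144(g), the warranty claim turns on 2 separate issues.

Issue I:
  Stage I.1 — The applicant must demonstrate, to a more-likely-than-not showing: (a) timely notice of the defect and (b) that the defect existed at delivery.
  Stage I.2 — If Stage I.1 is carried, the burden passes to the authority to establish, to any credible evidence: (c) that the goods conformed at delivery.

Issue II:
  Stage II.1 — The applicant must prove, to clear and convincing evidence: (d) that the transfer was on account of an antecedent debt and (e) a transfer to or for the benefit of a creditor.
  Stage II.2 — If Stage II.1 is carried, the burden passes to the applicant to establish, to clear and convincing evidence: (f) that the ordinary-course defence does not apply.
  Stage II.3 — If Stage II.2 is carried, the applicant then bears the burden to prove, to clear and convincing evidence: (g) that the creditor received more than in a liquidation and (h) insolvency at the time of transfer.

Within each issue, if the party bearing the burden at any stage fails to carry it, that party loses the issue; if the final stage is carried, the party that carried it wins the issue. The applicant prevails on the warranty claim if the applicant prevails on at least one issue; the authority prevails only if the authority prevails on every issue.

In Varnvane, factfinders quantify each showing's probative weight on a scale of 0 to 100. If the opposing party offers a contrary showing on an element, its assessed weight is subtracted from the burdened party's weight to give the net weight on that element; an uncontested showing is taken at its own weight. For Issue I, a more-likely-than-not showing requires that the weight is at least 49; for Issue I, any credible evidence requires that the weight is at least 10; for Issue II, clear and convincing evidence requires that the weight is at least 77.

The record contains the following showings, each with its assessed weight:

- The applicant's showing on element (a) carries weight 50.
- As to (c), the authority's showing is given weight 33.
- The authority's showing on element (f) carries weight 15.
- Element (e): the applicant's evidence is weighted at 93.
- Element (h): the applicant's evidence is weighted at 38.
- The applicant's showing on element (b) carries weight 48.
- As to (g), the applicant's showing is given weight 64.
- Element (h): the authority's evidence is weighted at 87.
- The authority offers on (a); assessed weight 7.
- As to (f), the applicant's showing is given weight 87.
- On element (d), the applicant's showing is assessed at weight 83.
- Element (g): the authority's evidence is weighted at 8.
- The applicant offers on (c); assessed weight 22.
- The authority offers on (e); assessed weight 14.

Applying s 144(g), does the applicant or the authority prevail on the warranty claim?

— Issue I —
Stage I.1 — burden on applicant; standard: a more-likely-than-not showing (weight is at least 49).
    (a): 50 − 7 = 43 < 49 [not met]
    (b): 48 < 49 [not met]
  Stage I.1 not carried; the applicant fails its burden.
The authority prevails on this issue.
— Issue II —
Stage II.1 (applicant, clear and convincing evidence, weight is at least 77): (d) 83 ≥ 77 — meets; (e) net 93−14=79 ≥ 77 — meets.
  Stage II.1 is satisfied; the applicant continues to bear the burden.
Stage II.2 (applicant, clear and convincing evidence, weight is at least 77): (f) net 87−15=72 < 77 — fails.
  The applicant does not carry Stage II.2.
The authority prevails on this issue.
Per-issue: Issue I → authority; Issue II → authority. The applicant must prevail on at least one issue; overall, the authority prevails.

authority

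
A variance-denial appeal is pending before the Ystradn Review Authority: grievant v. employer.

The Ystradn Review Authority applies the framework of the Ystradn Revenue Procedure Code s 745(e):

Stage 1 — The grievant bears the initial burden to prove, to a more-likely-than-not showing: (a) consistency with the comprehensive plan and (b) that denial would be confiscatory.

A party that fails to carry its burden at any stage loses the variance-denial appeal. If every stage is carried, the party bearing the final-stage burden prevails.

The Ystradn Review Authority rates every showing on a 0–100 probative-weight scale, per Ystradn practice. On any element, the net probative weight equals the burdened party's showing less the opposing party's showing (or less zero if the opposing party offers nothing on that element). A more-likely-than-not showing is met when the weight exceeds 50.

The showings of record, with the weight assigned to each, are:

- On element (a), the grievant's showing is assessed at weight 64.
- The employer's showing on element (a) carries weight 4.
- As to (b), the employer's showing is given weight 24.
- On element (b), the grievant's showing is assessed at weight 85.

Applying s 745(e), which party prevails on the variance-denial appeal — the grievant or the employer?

grievant

Stage 1 — burden on grievant; standard: a more-likely-than-not showing (weight exceeds 50).
    (a): 64 − 4 = 60 > 50 [met]
    (b): 85 − 24 = 61 > 50 [met]
  All elements met at the final stage.
All stages carried — the grievant prevails.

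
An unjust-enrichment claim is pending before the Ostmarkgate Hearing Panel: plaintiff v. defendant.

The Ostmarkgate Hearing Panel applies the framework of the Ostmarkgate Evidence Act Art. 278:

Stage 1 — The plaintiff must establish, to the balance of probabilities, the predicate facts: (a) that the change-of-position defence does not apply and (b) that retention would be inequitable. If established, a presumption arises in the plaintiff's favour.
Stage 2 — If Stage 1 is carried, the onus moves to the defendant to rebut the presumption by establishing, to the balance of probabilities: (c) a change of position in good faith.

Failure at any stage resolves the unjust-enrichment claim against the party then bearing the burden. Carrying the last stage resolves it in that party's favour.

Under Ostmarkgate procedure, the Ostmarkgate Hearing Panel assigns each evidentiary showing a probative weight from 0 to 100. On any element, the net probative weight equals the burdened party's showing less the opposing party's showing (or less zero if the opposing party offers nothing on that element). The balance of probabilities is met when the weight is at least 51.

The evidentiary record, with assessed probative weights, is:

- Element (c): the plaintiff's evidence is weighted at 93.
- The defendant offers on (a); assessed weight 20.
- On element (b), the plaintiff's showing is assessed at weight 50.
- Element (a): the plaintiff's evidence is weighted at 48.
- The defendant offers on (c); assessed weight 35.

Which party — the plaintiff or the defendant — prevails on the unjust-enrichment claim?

Stage 1 (plaintiff, the balance of probabilities, weight is at least 51): (a) net 48−20=28 < 51 — fails; (b) 50 < 51 — fails.
  Stage 1 not carried; the plaintiff fails its burden.
The analysis ends at Stage 1; the defendant prevails.

defendant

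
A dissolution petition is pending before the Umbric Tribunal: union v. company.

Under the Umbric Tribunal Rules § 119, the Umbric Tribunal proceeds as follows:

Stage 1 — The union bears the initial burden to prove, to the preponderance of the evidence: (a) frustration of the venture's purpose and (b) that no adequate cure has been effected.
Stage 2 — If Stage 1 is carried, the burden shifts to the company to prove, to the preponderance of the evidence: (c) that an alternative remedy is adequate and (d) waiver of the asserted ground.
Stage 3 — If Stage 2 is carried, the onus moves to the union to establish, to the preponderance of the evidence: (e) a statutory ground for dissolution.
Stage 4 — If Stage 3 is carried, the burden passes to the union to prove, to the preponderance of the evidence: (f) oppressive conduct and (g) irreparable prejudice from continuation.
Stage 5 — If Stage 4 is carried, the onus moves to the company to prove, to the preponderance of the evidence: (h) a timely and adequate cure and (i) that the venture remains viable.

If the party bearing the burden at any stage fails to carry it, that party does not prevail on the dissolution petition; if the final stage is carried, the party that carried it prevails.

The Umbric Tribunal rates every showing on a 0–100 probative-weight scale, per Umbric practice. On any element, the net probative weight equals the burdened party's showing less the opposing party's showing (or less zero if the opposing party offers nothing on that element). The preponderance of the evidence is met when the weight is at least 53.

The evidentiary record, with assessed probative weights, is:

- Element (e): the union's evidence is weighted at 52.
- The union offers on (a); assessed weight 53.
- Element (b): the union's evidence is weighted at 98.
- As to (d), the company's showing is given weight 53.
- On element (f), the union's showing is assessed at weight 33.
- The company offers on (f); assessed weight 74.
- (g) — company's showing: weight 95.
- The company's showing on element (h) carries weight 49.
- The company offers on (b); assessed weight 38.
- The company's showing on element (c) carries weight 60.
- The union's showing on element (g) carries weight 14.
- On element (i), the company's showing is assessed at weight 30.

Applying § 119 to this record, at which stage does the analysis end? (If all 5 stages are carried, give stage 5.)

Stage 1 (union, the preponderance of the evidence, weight is at least 53): (a) 53 ≥ 53 — meets; (b) net 98−38=60 ≥ 53 — meets.
  All elements met. The burden passes to the company.
Stage 2 (company, the preponderance of the evidence, weight is at least 53): (c) 60 ≥ 53 — meets; (d) 53 ≥ 53 — meets.
  Stage 2 carried; the burden shifts to the union.
Stage 3 (union, the preponderance of the evidence, weight is at least 53): (e) 52 < 53 — fails.
  Stage 3 not carried; the union fails its burden.
The company prevails.

stage 3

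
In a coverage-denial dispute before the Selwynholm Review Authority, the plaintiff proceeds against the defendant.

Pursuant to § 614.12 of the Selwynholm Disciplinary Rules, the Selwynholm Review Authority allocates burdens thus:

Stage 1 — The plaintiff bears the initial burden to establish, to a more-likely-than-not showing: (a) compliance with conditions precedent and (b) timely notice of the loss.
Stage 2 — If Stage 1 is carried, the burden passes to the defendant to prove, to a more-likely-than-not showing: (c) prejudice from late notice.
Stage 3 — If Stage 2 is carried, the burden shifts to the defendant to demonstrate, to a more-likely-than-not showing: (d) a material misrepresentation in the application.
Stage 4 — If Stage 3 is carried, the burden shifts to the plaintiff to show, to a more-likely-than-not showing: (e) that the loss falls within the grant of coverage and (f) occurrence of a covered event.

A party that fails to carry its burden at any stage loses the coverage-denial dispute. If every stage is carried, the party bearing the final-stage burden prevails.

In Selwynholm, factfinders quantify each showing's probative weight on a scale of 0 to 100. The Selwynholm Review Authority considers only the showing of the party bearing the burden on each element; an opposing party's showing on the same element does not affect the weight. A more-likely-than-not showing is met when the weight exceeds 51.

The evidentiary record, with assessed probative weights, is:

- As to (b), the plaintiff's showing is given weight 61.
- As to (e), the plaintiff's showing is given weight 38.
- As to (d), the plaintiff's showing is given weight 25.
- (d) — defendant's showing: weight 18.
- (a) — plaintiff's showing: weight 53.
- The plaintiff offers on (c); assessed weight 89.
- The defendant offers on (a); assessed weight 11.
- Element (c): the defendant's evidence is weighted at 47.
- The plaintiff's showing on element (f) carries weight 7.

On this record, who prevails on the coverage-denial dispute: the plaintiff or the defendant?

plaintiff

At Stage 1 the plaintiff must meet a more-likely-than-not showing (weight exceeds 51): on (a) the weight is 53 (the defendant's 11 is given no effect), which does exceed 51, so (a) meets the standard; on (b) the weight is 61, > 51, so (b) meets the standard.
  The plaintiff carries Stage 1; the defendant now bears the burden.
At Stage 2 the defendant must meet a more-likely-than-not showing (weight exceeds 51): on (c) the weight is 47 (the plaintiff's 89 is given no effect), ≤ 51, so (c) does not meet the standard.
  Not every element is met, so the defendant fails to carry Stage 2.
The plaintiff prevails.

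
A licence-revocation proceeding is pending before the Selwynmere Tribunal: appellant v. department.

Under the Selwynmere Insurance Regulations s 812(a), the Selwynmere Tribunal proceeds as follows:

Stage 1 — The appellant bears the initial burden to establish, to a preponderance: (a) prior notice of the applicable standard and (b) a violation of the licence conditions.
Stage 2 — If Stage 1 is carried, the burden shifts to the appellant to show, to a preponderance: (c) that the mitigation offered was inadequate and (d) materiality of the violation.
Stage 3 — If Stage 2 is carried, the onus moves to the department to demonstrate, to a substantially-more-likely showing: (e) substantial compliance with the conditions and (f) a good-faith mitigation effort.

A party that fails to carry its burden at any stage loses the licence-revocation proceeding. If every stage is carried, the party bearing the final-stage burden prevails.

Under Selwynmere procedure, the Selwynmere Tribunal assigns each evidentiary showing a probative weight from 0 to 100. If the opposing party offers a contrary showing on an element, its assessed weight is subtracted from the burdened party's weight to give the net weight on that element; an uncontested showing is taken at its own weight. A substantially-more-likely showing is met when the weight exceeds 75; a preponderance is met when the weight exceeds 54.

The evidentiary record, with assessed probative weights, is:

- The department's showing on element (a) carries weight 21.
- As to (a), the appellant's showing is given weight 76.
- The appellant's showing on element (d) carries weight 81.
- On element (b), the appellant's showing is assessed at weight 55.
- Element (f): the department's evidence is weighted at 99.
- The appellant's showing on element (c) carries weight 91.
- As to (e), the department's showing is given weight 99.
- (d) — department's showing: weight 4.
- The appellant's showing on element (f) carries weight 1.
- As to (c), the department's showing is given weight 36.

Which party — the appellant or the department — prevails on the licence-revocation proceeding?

At Stage 1 the appellant must meet a preponderance (weight exceeds 54): on (a) the weight is 76 less the opposing 21 gives net 55, which does exceed 54, so (a) meets the standard; on (b) the weight is 55, which does exceed 54, so (b) meets the standard.
  Stage 1 is satisfied; the appellant continues to bear the burden.
At Stage 2 the appellant must meet a preponderance (weight exceeds 54): on (c) the weight is 91 less the opposing 36 gives net 55, > 54, so (c) meets the standard; on (d) the weight is 81 less the opposing 4 gives net 77, > 54, so (d) meets the standard.
  All elements met. The burden passes to the department.
At Stage 3 the department must meet a substantially-more-likely showing (weight exceeds 75): on (e) the weight is 99, which does exceed 75, so (e) meets the standard; on (f) the weight is 99 less the opposing 1 gives net 98, which does exceed 75, so (f) meets the standard.
  All elements met at the final stage.
Every stage carried; the department prevails.

department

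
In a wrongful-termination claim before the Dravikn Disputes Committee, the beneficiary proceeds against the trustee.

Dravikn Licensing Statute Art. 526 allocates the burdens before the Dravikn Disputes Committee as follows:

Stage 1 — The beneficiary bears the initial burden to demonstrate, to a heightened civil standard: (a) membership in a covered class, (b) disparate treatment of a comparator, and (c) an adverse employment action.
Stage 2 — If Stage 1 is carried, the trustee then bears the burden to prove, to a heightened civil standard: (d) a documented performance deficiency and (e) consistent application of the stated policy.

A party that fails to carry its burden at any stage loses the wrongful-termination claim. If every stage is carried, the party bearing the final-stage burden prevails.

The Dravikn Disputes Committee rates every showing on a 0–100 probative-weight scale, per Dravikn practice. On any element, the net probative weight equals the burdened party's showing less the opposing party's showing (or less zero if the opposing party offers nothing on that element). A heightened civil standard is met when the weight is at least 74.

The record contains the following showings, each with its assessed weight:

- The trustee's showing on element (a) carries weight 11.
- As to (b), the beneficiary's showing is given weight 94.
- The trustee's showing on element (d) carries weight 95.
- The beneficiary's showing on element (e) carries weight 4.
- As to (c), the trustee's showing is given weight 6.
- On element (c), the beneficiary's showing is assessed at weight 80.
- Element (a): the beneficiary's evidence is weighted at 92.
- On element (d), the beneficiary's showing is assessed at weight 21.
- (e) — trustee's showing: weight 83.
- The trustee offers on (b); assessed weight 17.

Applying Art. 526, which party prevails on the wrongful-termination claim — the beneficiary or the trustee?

At Stage 1 the beneficiary must meet a heightened civil standard (weight is at least 74): on (a) the weight is 92 less the opposing 11 gives net 81, which does reach 74, so (a) meets the standard; on (b) the weight is 94 less the opposing 17 gives net 77, ≥ 74, so (b) meets the standard; on (c) the weight is 80 less the opposing 6 gives net 74, which does reach 74, so (c) meets the standard.
  Stage 1 carried; the burden shifts to the trustee.
At Stage 2 the trustee must meet a heightened civil standard (weight is at least 74): on (d) the weight is 95 less the opposing 21 gives net 74, ≥ 74, so (d) meets the standard; on (e) the weight is 83 less the opposing 4 gives net 79, ≥ 74, so (e) meets the standard.
  All elements met at the final stage.
With every stage satisfied, the trustee prevails.

trustee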